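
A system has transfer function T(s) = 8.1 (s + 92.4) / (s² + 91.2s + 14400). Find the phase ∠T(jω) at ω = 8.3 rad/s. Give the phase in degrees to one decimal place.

2.1°

∠(j8.3 + 92.4) = arctan(8.3/92.4) = 5.13°
∠[(j8.3)² + 91.2(j8.3) + 14400] = ∠[14331 + j756.96] = 3.02°
∠T(j8.3) = 5.13° − 3.02° = 2.11°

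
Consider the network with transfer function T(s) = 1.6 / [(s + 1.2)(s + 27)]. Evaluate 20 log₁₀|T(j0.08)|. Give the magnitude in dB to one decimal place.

|j0.08 + 1.2| = √(0.08² + 1.2²) = 1.203
|j0.08 + 27| = √(0.08² + 27²) = 27
|T(j0.08)| = 1.6 / (1.203 × 27) = 0.049273
20 log₁₀(0.049273) = -26.15 dB

-26.1 dB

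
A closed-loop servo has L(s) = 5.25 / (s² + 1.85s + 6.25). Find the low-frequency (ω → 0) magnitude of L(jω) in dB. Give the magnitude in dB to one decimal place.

-1.5 dB

L(0) = 5.25 / 6.25 = 0.84
20 log₁₀(0.84) = -1.51 dB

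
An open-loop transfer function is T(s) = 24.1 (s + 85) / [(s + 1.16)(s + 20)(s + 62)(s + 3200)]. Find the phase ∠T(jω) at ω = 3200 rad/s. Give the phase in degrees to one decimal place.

-225.0°

∠(j3200 + 85) = arctan(3200/85) = 88.48°
∠(j3200 + 1.16) = arctan(3200/1.16) = 89.98°
∠(j3200 + 20) = arctan(3200/20) = 89.64°
∠(j3200 + 62) = arctan(3200/62) = 88.89°
∠(j3200 + 3200) = arctan(3200/3200) = 45.00°
∠T(j3200) = 88.48° − (89.98° + 89.64° + 88.89° + 45.00°) = -225.03°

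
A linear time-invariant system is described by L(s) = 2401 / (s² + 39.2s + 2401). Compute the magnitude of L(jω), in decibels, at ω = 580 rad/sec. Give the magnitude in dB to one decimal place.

|(j580)² + 39.2(j580) + 2401| = |-3.34e+05 + j22736| = 3.348e+05
|L(j580)| = 2401 / 3.348e+05 = 0.007172
20 log₁₀(0.007172) = -42.89 dB

-42.9 dB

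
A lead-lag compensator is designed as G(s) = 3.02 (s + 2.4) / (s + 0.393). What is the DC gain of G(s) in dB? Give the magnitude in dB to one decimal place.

G(0) = 3.02 × 2.4 / 0.393 = 18.443
20 log₁₀(18.443) = 25.32 dB

25.3 dB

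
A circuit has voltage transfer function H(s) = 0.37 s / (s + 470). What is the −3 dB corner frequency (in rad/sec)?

470 rad/sec

For a single-pole high-pass, the −3 dB point is at the pole: ω = 470 rad/sec.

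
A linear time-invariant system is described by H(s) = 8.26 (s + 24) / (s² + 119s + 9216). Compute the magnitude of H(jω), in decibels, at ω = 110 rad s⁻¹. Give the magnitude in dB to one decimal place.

|j110 + 24| = √(110² + 24²) = 112.6
|(j110)² + 119(j110) + 9216| = |-2884 + j13090| = 1.34e+04
|H(j110)| = 8.26 × 112.6 / 1.34e+04 = 0.069381
20 log₁₀(0.069381) = -23.18 dB

-23.2 dB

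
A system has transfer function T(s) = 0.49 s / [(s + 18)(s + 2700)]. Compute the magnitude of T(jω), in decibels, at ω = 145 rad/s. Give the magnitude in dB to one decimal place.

-74.9 dB

|j145| = 145
|j145 + 18| = √(145² + 18²) = 146.1
|j145 + 2700| = √(145² + 2700²) = 2704
|T(j145)| = 0.49 × 145 / (146.1 × 2704) = 0.00017984
20 log₁₀(0.00017984) = -74.90 dB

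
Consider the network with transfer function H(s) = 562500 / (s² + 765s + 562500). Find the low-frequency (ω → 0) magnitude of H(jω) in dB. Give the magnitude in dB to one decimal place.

0.0 dB

H(0) = 562500 / 562500 = 1
20 log₁₀(1) = 0.00 dB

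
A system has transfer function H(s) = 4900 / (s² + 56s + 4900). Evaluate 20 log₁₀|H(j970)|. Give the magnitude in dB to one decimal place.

|(j970)² + 56(j970) + 4900| = |-9.36e+05 + j54320| = 9.376e+05
|H(j970)| = 4900 / 9.376e+05 = 0.0052262
20 log₁₀(0.0052262) = -45.64 dB

-45.6 dB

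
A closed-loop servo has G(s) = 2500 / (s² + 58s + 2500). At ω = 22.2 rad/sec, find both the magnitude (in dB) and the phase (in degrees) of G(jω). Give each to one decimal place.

|G| = 0.4 dB, ∠G = -32.7 deg

|(j22.2)² + 58(j22.2) + 2500| = |2007.2 + j1287.6| = 2385
|G(j22.2)| = 2500 / 2385 = 1.0484
20 log₁₀(1.0484) = 0.41 dB
∠[(j22.2)² + 58(j22.2) + 2500] = ∠[2007.2 + j1287.6] = 32.68°
∠G(j22.2) = −32.68° = -32.68°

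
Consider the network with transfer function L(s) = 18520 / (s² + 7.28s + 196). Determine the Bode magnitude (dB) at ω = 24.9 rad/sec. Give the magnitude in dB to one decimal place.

32.1 dB

|(j24.9)² + 7.28(j24.9) + 196| = |-424.01 + j181.27| = 461.1
|L(j24.9)| = 18520 / 461.1 = 40.162
20 log₁₀(40.162) = 32.08 dB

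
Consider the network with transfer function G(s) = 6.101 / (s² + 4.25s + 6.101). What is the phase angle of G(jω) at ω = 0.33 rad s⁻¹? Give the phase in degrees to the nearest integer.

∠[(j0.33)² + 4.25(j0.33) + 6.101] = ∠[5.9921 + j1.4025] = 13.17°
∠G(j0.33) = −13.17° = -13.17°

-13°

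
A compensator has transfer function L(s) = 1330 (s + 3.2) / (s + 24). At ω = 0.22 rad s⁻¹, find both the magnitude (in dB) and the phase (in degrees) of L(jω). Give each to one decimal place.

|L| = 45.0 dB, ∠L = 3.4°

|j0.22 + 3.2| = √(0.22² + 3.2²) = 3.208
|j0.22 + 24| = √(0.22² + 24²) = 24
|L(j0.22)| = 1330 × 3.208 / 24 = 177.74
20 log₁₀(177.74) = 45.00 dB
∠(j0.22 + 3.2) = arctan(0.22/3.2) = 3.93°
∠(j0.22 + 24) = arctan(0.22/24) = 0.53°
∠L(j0.22) = 3.93° − 0.53° = 3.41°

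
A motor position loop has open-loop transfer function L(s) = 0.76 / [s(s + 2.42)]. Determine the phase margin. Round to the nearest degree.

83°

Gain crossover: |L(jω)| = 1 at ω ≈ 0.311 rad/sec.
∠L(j0.311) = −90° − arctan(0.311/2.42) ≈ -97.33°
PM = 180° + (-97.33°) = 82.67°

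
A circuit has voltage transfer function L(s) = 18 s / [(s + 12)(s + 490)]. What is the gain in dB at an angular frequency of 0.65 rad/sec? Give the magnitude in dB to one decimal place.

-54.0 dB

|j0.65| = 0.65
|j0.65 + 12| = √(0.65² + 12²) = 12.02
|j0.65 + 490| = √(0.65² + 490²) = 490
|L(j0.65)| = 18 × 0.65 / (12.02 × 490) = 0.0019869
20 log₁₀(0.0019869) = -54.04 dB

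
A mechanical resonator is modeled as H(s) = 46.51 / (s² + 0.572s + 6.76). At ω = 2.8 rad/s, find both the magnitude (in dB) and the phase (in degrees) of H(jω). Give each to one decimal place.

|(j2.8)² + 0.572(j2.8) + 6.76| = |-1.08 + j1.6016| = 1.932
|H(j2.8)| = 46.51 / 1.932 = 24.077
20 log₁₀(24.077) = 27.63 dB
∠[(j2.8)² + 0.572(j2.8) + 6.76] = ∠[-1.08 + j1.6016] = 123.99°
∠H(j2.8) = −123.99° = -123.99°

|H| = 27.6 dB, ∠H = -124.0°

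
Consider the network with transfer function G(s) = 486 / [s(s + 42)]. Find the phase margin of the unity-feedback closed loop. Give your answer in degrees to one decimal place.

75.1°

Gain crossover: |G(jω)| = 1 at ω ≈ 11.2 rad s⁻¹.
∠G(j11.2) = −90° − arctan(11.2/42) ≈ -104.91°
PM = 180° + (-104.91°) = 75.09°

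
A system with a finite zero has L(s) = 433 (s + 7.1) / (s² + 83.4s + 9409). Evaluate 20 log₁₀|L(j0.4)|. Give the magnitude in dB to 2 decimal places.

|j0.4 + 7.1| = √(0.4² + 7.1²) = 7.111
|(j0.4)² + 83.4(j0.4) + 9409| = |9408.8 + j33.36| = 9409
|L(j0.4)| = 433 × 7.111 / 9409 = 0.32726
20 log₁₀(0.32726) = -9.702 dB

-9.70 dB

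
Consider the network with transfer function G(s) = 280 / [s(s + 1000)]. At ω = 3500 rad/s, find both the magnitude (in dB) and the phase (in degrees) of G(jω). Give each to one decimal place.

|j3500 + 1000| = √(3500² + 1000²) = 3640
|j3500| = 3500
|G(j3500)| = 280 / (3640 × 3500) = 2.1978e-05
20 log₁₀(2.1978e-05) = -93.16 dB
∠(j3500 + 1000) = arctan(3500/1000) = 74.05°
∠(j3500) = 90.00°
∠G(j3500) = − (74.05° + 90.00°) = -164.05°

|G| = -93.2 dB, ∠G = -164.1°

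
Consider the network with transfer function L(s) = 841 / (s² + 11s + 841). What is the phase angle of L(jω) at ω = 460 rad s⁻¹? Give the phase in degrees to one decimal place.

∠[(j460)² + 11(j460) + 841] = ∠[-2.1076e+05 + j5060] = 178.62°
∠L(j460) = −178.62° = -178.62°

-178.6°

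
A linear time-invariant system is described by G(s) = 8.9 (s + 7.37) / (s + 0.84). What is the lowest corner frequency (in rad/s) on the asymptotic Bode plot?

0.84 rad/s

Break frequencies occur at each pole and zero magnitude: 0.84 rad/s, 7.37 rad/s.
The lowest is 0.84 rad/s.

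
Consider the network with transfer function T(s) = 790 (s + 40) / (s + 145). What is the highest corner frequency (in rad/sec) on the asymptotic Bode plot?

145 rad/sec

Break frequencies occur at each pole and zero magnitude: 40 rad/sec, 145 rad/sec.
The highest is 145 rad/sec.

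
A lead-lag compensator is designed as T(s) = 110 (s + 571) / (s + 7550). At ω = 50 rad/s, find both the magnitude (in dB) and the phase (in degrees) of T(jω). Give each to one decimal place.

|j50 + 571| = √(50² + 571²) = 573.2
|j50 + 7550| = √(50² + 7550²) = 7550
|T(j50)| = 110 × 573.2 / 7550 = 8.3509
20 log₁₀(8.3509) = 18.43 dB
∠(j50 + 571) = arctan(50/571) = 5.00°
∠(j50 + 7550) = arctan(50/7550) = 0.38°
∠T(j50) = 5.00° − 0.38° = 4.62°

|T| = 18.4 dB, ∠T = 4.6°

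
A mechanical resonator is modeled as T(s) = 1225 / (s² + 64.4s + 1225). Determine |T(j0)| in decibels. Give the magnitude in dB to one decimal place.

T(0) = 1225 / 1225 = 1
20 log₁₀(1) = 0.00 dB

0.0 dB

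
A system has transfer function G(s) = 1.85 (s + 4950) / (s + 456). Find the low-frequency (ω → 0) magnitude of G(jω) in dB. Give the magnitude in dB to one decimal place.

G(0) = 1.85 × 4950 / 456 = 20.082
20 log₁₀(20.082) = 26.06 dB

26.1 dB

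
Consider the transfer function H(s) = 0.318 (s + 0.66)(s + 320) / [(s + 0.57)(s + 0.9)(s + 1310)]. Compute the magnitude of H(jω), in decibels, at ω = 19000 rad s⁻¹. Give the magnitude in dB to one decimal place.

-95.5 dB

|j19000 + 0.66| = √(19000² + 0.66²) = 1.9e+04
|j19000 + 320| = √(19000² + 320²) = 1.9e+04
|j19000 + 0.57| = √(19000² + 0.57²) = 1.9e+04
|j19000 + 0.9| = √(19000² + 0.9²) = 1.9e+04
|j19000 + 1310| = √(19000² + 1310²) = 1.905e+04
|H(j19000)| = 0.318 × 1.9e+04 × 1.9e+04 / (1.9e+04 × 1.9e+04 × 1.905e+04) = 1.67e-05
20 log₁₀(1.67e-05) = -95.55 dB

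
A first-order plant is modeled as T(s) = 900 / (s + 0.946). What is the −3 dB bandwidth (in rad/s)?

0.946 rad/s

For a single-pole low-pass, the −3 dB point is at the pole: ω = 0.946 rad/s.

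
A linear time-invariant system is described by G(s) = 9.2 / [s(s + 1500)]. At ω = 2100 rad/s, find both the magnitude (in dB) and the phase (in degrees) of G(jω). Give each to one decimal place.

|j2100 + 1500| = √(2100² + 1500²) = 2581
|j2100| = 2100
|G(j2100)| = 9.2 / (2581 × 2100) = 1.6976e-06
20 log₁₀(1.6976e-06) = -115.40 dB
∠(j2100 + 1500) = arctan(2100/1500) = 54.46°
∠(j2100) = 90.00°
∠G(j2100) = − (54.46° + 90.00°) = -144.46°

|G| = -115.4 dB, ∠G = -144.5 deg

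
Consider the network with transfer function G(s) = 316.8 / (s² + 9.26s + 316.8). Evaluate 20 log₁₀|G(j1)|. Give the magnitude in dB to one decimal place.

|(j1)² + 9.26(j1) + 316.8| = |315.8 + j9.26| = 315.9
|G(j1)| = 316.8 / 315.9 = 1.0027
20 log₁₀(1.0027) = 0.02 dB

0.0 dB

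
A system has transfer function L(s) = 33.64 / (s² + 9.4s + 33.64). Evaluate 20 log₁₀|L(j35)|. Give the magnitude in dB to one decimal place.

|(j35)² + 9.4(j35) + 33.64| = |-1191.4 + j329| = 1236
|L(j35)| = 33.64 / 1236 = 0.027218
20 log₁₀(0.027218) = -31.30 dB

-31.3 dB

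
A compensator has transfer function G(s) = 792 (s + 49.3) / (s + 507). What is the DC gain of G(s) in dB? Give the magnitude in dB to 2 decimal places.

G(0) = 792 × 49.3 / 507 = 77.013
20 log₁₀(77.013) = 37.731 dB

37.73 dB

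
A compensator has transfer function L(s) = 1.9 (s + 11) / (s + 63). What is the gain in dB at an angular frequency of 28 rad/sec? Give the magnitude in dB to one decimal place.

|j28 + 11| = √(28² + 11²) = 30.08
|j28 + 63| = √(28² + 63²) = 68.94
|L(j28)| = 1.9 × 30.08 / 68.94 = 0.82908
20 log₁₀(0.82908) = -1.63 dB

-1.6 dB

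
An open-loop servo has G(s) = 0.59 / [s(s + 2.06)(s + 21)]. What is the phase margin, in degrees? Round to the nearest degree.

90°

Gain crossover: |G(jω)| = 1 at ω ≈ 0.0136 rad/s.
∠G(j0.0136) = −90° − arctan(0.0136/2.06) − arctan(0.0136/21) ≈ -90.42°
PM = 180° + (-90.42°) = 89.58°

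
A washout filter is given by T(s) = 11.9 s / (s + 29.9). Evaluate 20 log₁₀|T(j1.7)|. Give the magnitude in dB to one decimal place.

-3.4 dB

|j1.7| = 1.7
|j1.7 + 29.9| = √(1.7² + 29.9²) = 29.95
|T(j1.7)| = 11.9 × 1.7 / 29.95 = 0.6755
20 log₁₀(0.6755) = -3.41 dB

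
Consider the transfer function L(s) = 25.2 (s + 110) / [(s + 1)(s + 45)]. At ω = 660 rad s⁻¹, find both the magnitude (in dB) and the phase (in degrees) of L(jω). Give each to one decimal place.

|j660 + 110| = √(660² + 110²) = 669.1
|j660 + 1| = √(660² + 1²) = 660
|j660 + 45| = √(660² + 45²) = 661.5
|L(j660)| = 25.2 × 669.1 / (660 × 661.5) = 0.038619
20 log₁₀(0.038619) = -28.26 dB
∠(j660 + 110) = arctan(660/110) = 80.54°
∠(j660 + 1) = arctan(660/1) = 89.91°
∠(j660 + 45) = arctan(660/45) = 86.10°
∠L(j660) = 80.54° − (89.91° + 86.10°) = -95.48°

|L| = -28.3 dB, ∠L = -95.5°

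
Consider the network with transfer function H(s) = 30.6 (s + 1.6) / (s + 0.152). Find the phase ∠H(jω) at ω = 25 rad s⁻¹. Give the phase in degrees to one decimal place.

∠(j25 + 1.6) = arctan(25/1.6) = 86.34°
∠(j25 + 0.152) = arctan(25/0.152) = 89.65°
∠H(j25) = 86.34° − 89.65° = -3.31°

-3.3°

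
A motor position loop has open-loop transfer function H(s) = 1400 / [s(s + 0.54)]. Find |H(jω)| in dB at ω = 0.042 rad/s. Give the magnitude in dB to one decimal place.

95.8 dB

|j0.042 + 0.54| = √(0.042² + 0.54²) = 0.5416
|j0.042| = 0.042
|H(j0.042)| = 1400 / (0.5416 × 0.042) = 61543
20 log₁₀(61543) = 95.78 dB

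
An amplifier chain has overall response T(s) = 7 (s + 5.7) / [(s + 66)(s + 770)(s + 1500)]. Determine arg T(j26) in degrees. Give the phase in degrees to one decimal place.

53.2°

∠(j26 + 5.7) = arctan(26/5.7) = 77.63°
∠(j26 + 66) = arctan(26/66) = 21.50°
∠(j26 + 770) = arctan(26/770) = 1.93°
∠(j26 + 1500) = arctan(26/1500) = 0.99°
∠T(j26) = 77.63° − (21.50° + 1.93° + 0.99°) = 53.21°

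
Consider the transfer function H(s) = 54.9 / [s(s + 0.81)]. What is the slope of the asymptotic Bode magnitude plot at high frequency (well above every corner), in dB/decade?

-40 dB/decade

With 0 zeros and 2 poles, the high-frequency asymptotic slope is 20 × (0 − 2) = -40 dB/decade.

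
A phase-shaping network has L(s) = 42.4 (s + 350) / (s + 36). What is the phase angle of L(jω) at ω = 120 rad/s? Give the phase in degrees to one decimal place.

∠(j120 + 350) = arctan(120/350) = 18.92°
∠(j120 + 36) = arctan(120/36) = 73.30°
∠L(j120) = 18.92° − 73.30° = -54.38°

-54.4°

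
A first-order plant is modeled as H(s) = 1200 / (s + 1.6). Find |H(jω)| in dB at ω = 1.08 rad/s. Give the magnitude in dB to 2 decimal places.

|j1.08 + 1.6| = √(1.08² + 1.6²) = 1.93
|H(j1.08)| = 1200 / 1.93 = 621.64
20 log₁₀(621.64) = 55.871 dB

55.87 dB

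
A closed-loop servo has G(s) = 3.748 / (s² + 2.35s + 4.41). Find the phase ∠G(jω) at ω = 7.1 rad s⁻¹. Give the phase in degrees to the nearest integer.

-160°

∠[(j7.1)² + 2.35(j7.1) + 4.41] = ∠[-46 + j16.685] = 160.06°
∠G(j7.1) = −160.06° = -160.06°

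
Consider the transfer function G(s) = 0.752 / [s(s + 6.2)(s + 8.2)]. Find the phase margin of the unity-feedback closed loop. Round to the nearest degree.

90°

Gain crossover: |G(jω)| = 1 at ω ≈ 0.0148 rad s⁻¹.
∠G(j0.0148) = −90° − arctan(0.0148/6.2) − arctan(0.0148/8.2) ≈ -90.24°
PM = 180° + (-90.24°) = 89.76°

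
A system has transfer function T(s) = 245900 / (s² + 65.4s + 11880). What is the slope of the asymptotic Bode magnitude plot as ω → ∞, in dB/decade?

With 0 zeros and 2 poles, the high-frequency asymptotic slope is 20 × (0 − 2) = -40 dB/decade.

-40 dB/decade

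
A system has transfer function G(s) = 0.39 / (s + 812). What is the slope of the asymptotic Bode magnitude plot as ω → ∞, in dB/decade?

With 0 zeros and 1 pole, the high-frequency asymptotic slope is 20 × (0 − 1) = -20 dB/decade.

-20 dB/decade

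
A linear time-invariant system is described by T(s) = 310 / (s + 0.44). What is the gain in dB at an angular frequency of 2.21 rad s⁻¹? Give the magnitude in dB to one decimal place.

42.8 dB

|j2.21 + 0.44| = √(2.21² + 0.44²) = 2.253
|T(j2.21)| = 310 / 2.253 = 137.57
20 log₁₀(137.57) = 42.77 dB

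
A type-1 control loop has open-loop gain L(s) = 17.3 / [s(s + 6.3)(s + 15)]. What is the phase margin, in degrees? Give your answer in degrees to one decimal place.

87.6°

Gain crossover: |L(jω)| = 1 at ω ≈ 0.183 rad/s.
∠L(j0.183) = −90° − arctan(0.183/6.3) − arctan(0.183/15) ≈ -92.36°
PM = 180° + (-92.36°) = 87.64°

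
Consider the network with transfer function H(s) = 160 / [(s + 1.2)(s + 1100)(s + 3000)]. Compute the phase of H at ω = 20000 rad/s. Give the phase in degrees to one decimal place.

-258.3°

∠(j20000 + 1.2) = arctan(20000/1.2) = 90.00°
∠(j20000 + 1100) = arctan(20000/1100) = 86.85°
∠(j20000 + 3000) = arctan(20000/3000) = 81.47°
∠H(j20000) = − (90.00° + 86.85° + 81.47°) = -258.32°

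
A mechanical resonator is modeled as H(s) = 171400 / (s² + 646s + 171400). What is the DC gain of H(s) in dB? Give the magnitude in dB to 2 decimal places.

0.00 dB

H(0) = 171400 / 171400 = 1
20 log₁₀(1) = 0.000 dB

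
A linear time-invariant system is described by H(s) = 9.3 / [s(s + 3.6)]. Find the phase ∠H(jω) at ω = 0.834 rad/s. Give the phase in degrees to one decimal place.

∠(j0.834 + 3.6) = arctan(0.834/3.6) = 13.04°
∠(j0.834) = 90.00°
∠H(j0.834) = − (13.04° + 90.00°) = -103.04°

-103.0°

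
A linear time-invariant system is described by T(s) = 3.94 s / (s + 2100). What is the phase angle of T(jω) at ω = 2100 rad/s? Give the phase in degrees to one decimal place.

∠(j2100) = 90.00°
∠(j2100 + 2100) = arctan(2100/2100) = 45.00°
∠T(j2100) = 90.00° − 45.00° = 45.00°

45.0°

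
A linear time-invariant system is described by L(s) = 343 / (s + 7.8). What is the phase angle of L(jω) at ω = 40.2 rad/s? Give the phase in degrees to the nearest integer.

-79°

∠(j40.2 + 7.8) = arctan(40.2/7.8) = 79.02°
∠L(j40.2) = −79.02° = -79.02°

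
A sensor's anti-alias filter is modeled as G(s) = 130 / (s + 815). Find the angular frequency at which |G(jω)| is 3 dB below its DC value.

815 rad/s

For a single-pole low-pass, the −3 dB point is at the pole: ω = 815 rad/s.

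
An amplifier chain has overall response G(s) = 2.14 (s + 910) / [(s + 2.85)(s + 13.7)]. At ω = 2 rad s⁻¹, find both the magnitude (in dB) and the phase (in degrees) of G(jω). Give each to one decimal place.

|G| = 32.1 dB, ∠G = -43.2°

|j2 + 910| = √(2² + 910²) = 910
|j2 + 2.85| = √(2² + 2.85²) = 3.482
|j2 + 13.7| = √(2² + 13.7²) = 13.85
|G(j2)| = 2.14 × 910 / (3.482 × 13.85) = 40.398
20 log₁₀(40.398) = 32.13 dB
∠(j2 + 910) = arctan(2/910) = 0.13°
∠(j2 + 2.85) = arctan(2/2.85) = 35.06°
∠(j2 + 13.7) = arctan(2/13.7) = 8.31°
∠G(j2) = 0.13° − (35.06° + 8.31°) = -43.24°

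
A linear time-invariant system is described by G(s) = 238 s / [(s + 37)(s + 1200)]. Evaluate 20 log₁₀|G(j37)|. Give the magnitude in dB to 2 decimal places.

|j37| = 37
|j37 + 37| = √(37² + 37²) = 52.33
|j37 + 1200| = √(37² + 1200²) = 1201
|G(j37)| = 238 × 37 / (52.33 × 1201) = 0.14018
20 log₁₀(0.14018) = -17.067 dB

-17.07 dB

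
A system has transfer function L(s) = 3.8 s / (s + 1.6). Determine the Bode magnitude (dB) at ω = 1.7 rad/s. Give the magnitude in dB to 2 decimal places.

8.84 dB

|j1.7| = 1.7
|j1.7 + 1.6| = √(1.7² + 1.6²) = 2.335
|L(j1.7)| = 3.8 × 1.7 / 2.335 = 2.7672
20 log₁₀(2.7672) = 8.841 dB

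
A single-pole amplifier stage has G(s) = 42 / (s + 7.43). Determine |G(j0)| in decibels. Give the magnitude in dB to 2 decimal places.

15.05 dB

G(0) = 42 / 7.43 = 5.6528
20 log₁₀(5.6528) = 15.045 dB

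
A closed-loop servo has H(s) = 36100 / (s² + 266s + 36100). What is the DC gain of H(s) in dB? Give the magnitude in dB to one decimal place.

0.0 dB

H(0) = 36100 / 36100 = 1
20 log₁₀(1) = 0.00 dB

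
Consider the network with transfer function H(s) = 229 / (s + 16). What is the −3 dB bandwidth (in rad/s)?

16 rad/s

For a single-pole low-pass, the −3 dB point is at the pole: ω = 16 rad/s.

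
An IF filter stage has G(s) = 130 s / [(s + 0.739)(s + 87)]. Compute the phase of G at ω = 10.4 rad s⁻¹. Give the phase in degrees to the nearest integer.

-3°

∠(j10.4) = 90.00°
∠(j10.4 + 0.739) = arctan(10.4/0.739) = 85.94°
∠(j10.4 + 87) = arctan(10.4/87) = 6.82°
∠G(j10.4) = 90.00° − (85.94° + 6.82°) = -2.75°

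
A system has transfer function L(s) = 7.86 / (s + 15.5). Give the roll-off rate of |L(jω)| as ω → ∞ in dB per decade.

-20 dB/decade

With 0 zeros and 1 pole, the high-frequency asymptotic slope is 20 × (0 − 1) = -20 dB/decade.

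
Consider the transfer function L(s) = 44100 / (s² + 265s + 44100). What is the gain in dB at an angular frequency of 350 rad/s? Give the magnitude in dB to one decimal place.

|(j350)² + 265(j350) + 44100| = |-78400 + j92750| = 1.214e+05
|L(j350)| = 44100 / 1.214e+05 = 0.36312
20 log₁₀(0.36312) = -8.80 dB

-8.8 dB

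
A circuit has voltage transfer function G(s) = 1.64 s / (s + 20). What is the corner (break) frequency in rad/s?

The single real pole at s = −20 gives a corner at ω = 20 rad/s.

20 rad/s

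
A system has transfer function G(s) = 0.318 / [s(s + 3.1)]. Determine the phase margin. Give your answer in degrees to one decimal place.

88.1°

Gain crossover: |G(jω)| = 1 at ω ≈ 0.103 rad/s.
∠G(j0.103) = −90° − arctan(0.103/3.1) ≈ -91.89°
PM = 180° + (-91.89°) = 88.11°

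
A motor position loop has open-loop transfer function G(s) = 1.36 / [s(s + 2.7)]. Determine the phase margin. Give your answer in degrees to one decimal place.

79.6°

Gain crossover: |G(jω)| = 1 at ω ≈ 0.495 rad/s.
∠G(j0.495) = −90° − arctan(0.495/2.7) ≈ -100.40°
PM = 180° + (-100.40°) = 79.60°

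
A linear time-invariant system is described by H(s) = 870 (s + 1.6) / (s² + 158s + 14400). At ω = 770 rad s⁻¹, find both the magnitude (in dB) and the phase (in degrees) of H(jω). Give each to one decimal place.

|H| = 1.1 dB, ∠H = -78.2 deg

|j770 + 1.6| = √(770² + 1.6²) = 770
|(j770)² + 158(j770) + 14400| = |-5.785e+05 + j1.2166e+05| = 5.912e+05
|H(j770)| = 870 × 770 / 5.912e+05 = 1.1332
20 log₁₀(1.1332) = 1.09 dB
∠(j770 + 1.6) = arctan(770/1.6) = 89.88°
∠[(j770)² + 158(j770) + 14400] = ∠[-5.785e+05 + j1.2166e+05] = 168.12°
∠H(j770) = 89.88° − 168.12° = -78.24°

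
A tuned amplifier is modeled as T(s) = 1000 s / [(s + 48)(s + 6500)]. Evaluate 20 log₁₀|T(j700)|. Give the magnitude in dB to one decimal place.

-16.3 dB

|j700| = 700
|j700 + 48| = √(700² + 48²) = 701.6
|j700 + 6500| = √(700² + 6500²) = 6538
|T(j700)| = 1000 × 700 / (701.6 × 6538) = 0.1526
20 log₁₀(0.1526) = -16.33 dB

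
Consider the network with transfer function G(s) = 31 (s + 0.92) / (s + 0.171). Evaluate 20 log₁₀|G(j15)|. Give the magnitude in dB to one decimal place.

29.8 dB

|j15 + 0.92| = √(15² + 0.92²) = 15.03
|j15 + 0.171| = √(15² + 0.171²) = 15
|G(j15)| = 31 × 15.03 / 15 = 31.056
20 log₁₀(31.056) = 29.84 dB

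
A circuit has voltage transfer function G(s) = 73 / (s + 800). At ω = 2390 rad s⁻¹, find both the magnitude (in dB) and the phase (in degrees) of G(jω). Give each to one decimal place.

|j2390 + 800| = √(2390² + 800²) = 2520
|G(j2390)| = 73 / 2520 = 0.028964
20 log₁₀(0.028964) = -30.76 dB
∠(j2390 + 800) = arctan(2390/800) = 71.49°
∠G(j2390) = −71.49° = -71.49°

|G| = -30.8 dB, ∠G = -71.5 deg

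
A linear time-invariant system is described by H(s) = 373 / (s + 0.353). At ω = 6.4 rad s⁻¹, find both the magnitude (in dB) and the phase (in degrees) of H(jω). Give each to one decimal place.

|H| = 35.3 dB, ∠H = -86.8°

|j6.4 + 0.353| = √(6.4² + 0.353²) = 6.41
|H(j6.4)| = 373 / 6.41 = 58.193
20 log₁₀(58.193) = 35.30 dB
∠(j6.4 + 0.353) = arctan(6.4/0.353) = 86.84°
∠H(j6.4) = −86.84° = -86.84°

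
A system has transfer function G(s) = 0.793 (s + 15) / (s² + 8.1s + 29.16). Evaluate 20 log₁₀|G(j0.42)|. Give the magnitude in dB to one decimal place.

|j0.42 + 15| = √(0.42² + 15²) = 15.01
|(j0.42)² + 8.1(j0.42) + 29.16| = |28.984 + j3.402| = 29.18
|G(j0.42)| = 0.793 × 15.01 / 29.18 = 0.40777
20 log₁₀(0.40777) = -7.79 dB

-7.8 dB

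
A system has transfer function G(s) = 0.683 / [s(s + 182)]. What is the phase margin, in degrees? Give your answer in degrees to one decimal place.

Gain crossover: |G(jω)| = 1 at ω ≈ 0.00375 rad/sec.
∠G(j0.00375) = −90° − arctan(0.00375/182) ≈ -90.00°
PM = 180° + (-90.00°) = 90.00°

90.0 deg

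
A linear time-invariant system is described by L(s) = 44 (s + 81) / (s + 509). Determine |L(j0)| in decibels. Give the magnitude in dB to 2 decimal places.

16.90 dB

L(0) = 44 × 81 / 509 = 7.002
20 log₁₀(7.002) = 16.904 dB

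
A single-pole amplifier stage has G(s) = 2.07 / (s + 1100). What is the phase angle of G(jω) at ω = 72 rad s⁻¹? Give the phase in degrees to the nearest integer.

-4°

∠(j72 + 1100) = arctan(72/1100) = 3.74°
∠G(j72) = −3.74° = -3.74°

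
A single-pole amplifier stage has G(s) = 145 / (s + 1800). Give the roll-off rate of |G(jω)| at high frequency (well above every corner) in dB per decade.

With 0 zeros and 1 pole, the high-frequency asymptotic slope is 20 × (0 − 1) = -20 dB/decade.

-20 dB/decade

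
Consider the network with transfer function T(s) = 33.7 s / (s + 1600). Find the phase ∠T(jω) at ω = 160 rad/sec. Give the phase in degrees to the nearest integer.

∠(j160) = 90.00°
∠(j160 + 1600) = arctan(160/1600) = 5.71°
∠T(j160) = 90.00° − 5.71° = 84.29°

84 deg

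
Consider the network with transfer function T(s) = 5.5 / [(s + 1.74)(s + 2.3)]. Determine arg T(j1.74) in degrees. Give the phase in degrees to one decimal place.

-82.1 deg

∠(j1.74 + 1.74) = arctan(1.74/1.74) = 45.00°
∠(j1.74 + 2.3) = arctan(1.74/2.3) = 37.11°
∠T(j1.74) = − (45.00° + 37.11°) = -82.11°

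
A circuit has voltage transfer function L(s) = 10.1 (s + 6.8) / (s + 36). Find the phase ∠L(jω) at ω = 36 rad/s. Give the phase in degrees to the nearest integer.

∠(j36 + 6.8) = arctan(36/6.8) = 79.30°
∠(j36 + 36) = arctan(36/36) = 45.00°
∠L(j36) = 79.30° − 45.00° = 34.30°

34 deg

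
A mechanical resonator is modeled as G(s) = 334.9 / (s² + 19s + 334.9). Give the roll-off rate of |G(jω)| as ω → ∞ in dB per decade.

-40 dB/decade

With 0 zeros and 2 poles, the high-frequency asymptotic slope is 20 × (0 − 2) = -40 dB/decade.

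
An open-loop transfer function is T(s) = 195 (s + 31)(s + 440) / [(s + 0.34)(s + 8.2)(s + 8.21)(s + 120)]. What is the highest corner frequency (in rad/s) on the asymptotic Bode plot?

440 rad/s

Break frequencies occur at each pole and zero magnitude: 0.34 rad/s, 8.2 rad/s, 8.21 rad/s, 31 rad/s, 120 rad/s, 440 rad/s.
The highest is 440 rad/s.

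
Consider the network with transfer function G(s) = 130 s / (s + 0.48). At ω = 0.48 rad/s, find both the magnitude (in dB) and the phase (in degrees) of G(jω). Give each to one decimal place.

|G| = 39.3 dB, ∠G = 45.0 deg

|j0.48| = 0.48
|j0.48 + 0.48| = √(0.48² + 0.48²) = 0.6788
|G(j0.48)| = 130 × 0.48 / 0.6788 = 91.924
20 log₁₀(91.924) = 39.27 dB
∠(j0.48) = 90.00°
∠(j0.48 + 0.48) = arctan(0.48/0.48) = 45.00°
∠G(j0.48) = 90.00° − 45.00° = 45.00°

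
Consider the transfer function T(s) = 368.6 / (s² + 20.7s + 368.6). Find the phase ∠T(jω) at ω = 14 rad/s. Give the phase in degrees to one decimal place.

∠[(j14)² + 20.7(j14) + 368.6] = ∠[172.6 + j289.8] = 59.22°
∠T(j14) = −59.22° = -59.22°

-59.2°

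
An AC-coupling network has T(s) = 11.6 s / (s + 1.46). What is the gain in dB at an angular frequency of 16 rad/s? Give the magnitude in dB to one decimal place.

21.3 dB

|j16| = 16
|j16 + 1.46| = √(16² + 1.46²) = 16.07
|T(j16)| = 11.6 × 16 / 16.07 = 11.552
20 log₁₀(11.552) = 21.25 dB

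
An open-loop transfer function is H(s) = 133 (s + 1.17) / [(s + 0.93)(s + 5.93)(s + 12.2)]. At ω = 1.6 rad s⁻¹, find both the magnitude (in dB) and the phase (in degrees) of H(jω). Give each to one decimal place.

|H| = 5.5 dB, ∠H = -28.6°

|j1.6 + 1.17| = √(1.6² + 1.17²) = 1.982
|j1.6 + 0.93| = √(1.6² + 0.93²) = 1.851
|j1.6 + 5.93| = √(1.6² + 5.93²) = 6.142
|j1.6 + 12.2| = √(1.6² + 12.2²) = 12.3
|H(j1.6)| = 133 × 1.982 / (1.851 × 6.142 × 12.3) = 1.8849
20 log₁₀(1.8849) = 5.51 dB
∠(j1.6 + 1.17) = arctan(1.6/1.17) = 53.82°
∠(j1.6 + 0.93) = arctan(1.6/0.93) = 59.83°
∠(j1.6 + 5.93) = arctan(1.6/5.93) = 15.10°
∠(j1.6 + 12.2) = arctan(1.6/12.2) = 7.47°
∠H(j1.6) = 53.82° − (59.83° + 15.10° + 7.47°) = -28.58°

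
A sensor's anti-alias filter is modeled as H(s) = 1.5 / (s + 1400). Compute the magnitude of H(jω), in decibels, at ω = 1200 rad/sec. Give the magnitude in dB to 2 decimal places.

-61.79 dB

|j1200 + 1400| = √(1200² + 1400²) = 1844
|H(j1200)| = 1.5 / 1844 = 0.00081349
20 log₁₀(0.00081349) = -61.793 dB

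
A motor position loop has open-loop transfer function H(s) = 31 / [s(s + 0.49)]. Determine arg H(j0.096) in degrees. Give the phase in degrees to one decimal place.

-101.1°

∠(j0.096 + 0.49) = arctan(0.096/0.49) = 11.08°
∠(j0.096) = 90.00°
∠H(j0.096) = − (11.08° + 90.00°) = -101.08°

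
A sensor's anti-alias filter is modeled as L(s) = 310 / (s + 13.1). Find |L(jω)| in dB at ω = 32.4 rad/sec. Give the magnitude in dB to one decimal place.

|j32.4 + 13.1| = √(32.4² + 13.1²) = 34.95
|L(j32.4)| = 310 / 34.95 = 8.8703
20 log₁₀(8.8703) = 18.96 dB

19.0 dB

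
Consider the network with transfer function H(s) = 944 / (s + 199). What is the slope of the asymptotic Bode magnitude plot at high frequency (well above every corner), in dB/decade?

-20 dB/decade

With 0 zeros and 1 pole, the high-frequency asymptotic slope is 20 × (0 − 1) = -20 dB/decade.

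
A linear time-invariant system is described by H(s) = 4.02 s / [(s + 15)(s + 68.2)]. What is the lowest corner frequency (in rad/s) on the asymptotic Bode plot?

Break frequencies occur at each pole and zero magnitude: 15 rad/s, 68.2 rad/s.
The lowest is 15 rad/s.

15 rad/s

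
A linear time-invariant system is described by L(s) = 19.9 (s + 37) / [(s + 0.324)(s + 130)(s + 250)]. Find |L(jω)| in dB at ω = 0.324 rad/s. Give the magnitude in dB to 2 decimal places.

-26.12 dB

|j0.324 + 37| = √(0.324² + 37²) = 37
|j0.324 + 0.324| = √(0.324² + 0.324²) = 0.4582
|j0.324 + 130| = √(0.324² + 130²) = 130
|j0.324 + 250| = √(0.324² + 250²) = 250
|L(j0.324)| = 19.9 × 37 / (0.4582 × 130 × 250) = 0.049445
20 log₁₀(0.049445) = -26.117 dB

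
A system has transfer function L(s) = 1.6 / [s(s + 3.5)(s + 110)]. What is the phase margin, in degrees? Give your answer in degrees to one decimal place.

89.9°

Gain crossover: |L(jω)| = 1 at ω ≈ 0.00416 rad/s.
∠L(j0.00416) = −90° − arctan(0.00416/3.5) − arctan(0.00416/110) ≈ -90.07°
PM = 180° + (-90.07°) = 89.93°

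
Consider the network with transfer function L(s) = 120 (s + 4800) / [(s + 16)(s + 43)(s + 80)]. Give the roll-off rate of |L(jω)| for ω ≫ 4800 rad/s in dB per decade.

-40 dB/decade

With 1 zero and 3 poles, the high-frequency asymptotic slope is 20 × (1 − 3) = -40 dB/decade.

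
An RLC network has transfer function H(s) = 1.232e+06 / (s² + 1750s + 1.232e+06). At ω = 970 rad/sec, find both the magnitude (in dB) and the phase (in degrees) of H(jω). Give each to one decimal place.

|H| = -2.9 dB, ∠H = -80.3°

|(j970)² + 1750(j970) + 1.232e+06| = |2.911e+05 + j1.6975e+06| = 1.722e+06
|H(j970)| = 1.232e+06 / 1.722e+06 = 0.71533
20 log₁₀(0.71533) = -2.91 dB
∠[(j970)² + 1750(j970) + 1.232e+06] = ∠[2.911e+05 + j1.6975e+06] = 80.27°
∠H(j970) = −80.27° = -80.27°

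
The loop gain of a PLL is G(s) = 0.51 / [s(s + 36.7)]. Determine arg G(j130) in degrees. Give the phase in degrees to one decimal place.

-164.2°

∠(j130 + 36.7) = arctan(130/36.7) = 74.24°
∠(j130) = 90.00°
∠G(j130) = − (74.24° + 90.00°) = -164.24°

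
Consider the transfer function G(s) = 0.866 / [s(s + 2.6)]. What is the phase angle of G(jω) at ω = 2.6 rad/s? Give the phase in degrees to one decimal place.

-135.0°

∠(j2.6 + 2.6) = arctan(2.6/2.6) = 45.00°
∠(j2.6) = 90.00°
∠G(j2.6) = − (45.00° + 90.00°) = -135.00°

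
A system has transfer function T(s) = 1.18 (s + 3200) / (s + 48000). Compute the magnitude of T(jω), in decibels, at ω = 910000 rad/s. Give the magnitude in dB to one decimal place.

1.4 dB

|j910000 + 3200| = √(910000² + 3200²) = 9.1e+05
|j910000 + 48000| = √(910000² + 48000²) = 9.113e+05
|T(j910000)| = 1.18 × 9.1e+05 / 9.113e+05 = 1.1784
20 log₁₀(1.1784) = 1.43 dB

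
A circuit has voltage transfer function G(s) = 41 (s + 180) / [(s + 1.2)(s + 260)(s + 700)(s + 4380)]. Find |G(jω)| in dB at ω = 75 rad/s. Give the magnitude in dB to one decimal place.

-137.9 dB

|j75 + 180| = √(75² + 180²) = 195
|j75 + 1.2| = √(75² + 1.2²) = 75.01
|j75 + 260| = √(75² + 260²) = 270.6
|j75 + 700| = √(75² + 700²) = 704
|j75 + 4380| = √(75² + 4380²) = 4381
|G(j75)| = 41 × 195 / (75.01 × 270.6 × 704 × 4381) = 1.2772e-07
20 log₁₀(1.2772e-07) = -137.87 dB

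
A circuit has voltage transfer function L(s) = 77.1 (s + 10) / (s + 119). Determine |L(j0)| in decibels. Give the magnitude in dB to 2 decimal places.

L(0) = 77.1 × 10 / 119 = 6.479
20 log₁₀(6.479) = 16.230 dB

16.23 dB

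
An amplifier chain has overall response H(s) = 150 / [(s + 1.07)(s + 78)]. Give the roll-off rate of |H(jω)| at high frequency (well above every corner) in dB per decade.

-40 dB/decade

With 0 zeros and 2 poles, the high-frequency asymptotic slope is 20 × (0 − 2) = -40 dB/decade.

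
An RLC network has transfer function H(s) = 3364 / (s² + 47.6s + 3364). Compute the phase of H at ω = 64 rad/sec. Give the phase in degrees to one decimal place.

∠[(j64)² + 47.6(j64) + 3364] = ∠[-732 + j3046.4] = 103.51°
∠H(j64) = −103.51° = -103.51°

-103.5°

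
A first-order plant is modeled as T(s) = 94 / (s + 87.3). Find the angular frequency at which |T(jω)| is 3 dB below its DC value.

For a single-pole low-pass, the −3 dB point is at the pole: ω = 87.3 rad/s.

87.3 rad/s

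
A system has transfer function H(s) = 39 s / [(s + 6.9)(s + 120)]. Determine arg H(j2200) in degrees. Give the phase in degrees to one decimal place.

∠(j2200) = 90.00°
∠(j2200 + 6.9) = arctan(2200/6.9) = 89.82°
∠(j2200 + 120) = arctan(2200/120) = 86.88°
∠H(j2200) = 90.00° − (89.82° + 86.88°) = -86.70°

-86.7°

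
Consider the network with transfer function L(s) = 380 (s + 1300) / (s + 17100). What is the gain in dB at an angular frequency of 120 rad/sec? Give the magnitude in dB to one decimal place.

|j120 + 1300| = √(120² + 1300²) = 1306
|j120 + 17100| = √(120² + 17100²) = 1.71e+04
|L(j120)| = 380 × 1306 / 1.71e+04 = 29.011
20 log₁₀(29.011) = 29.25 dB

29.3 dB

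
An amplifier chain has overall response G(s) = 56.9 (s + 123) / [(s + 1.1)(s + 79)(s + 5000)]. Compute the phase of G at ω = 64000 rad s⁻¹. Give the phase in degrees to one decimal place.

-175.6°

∠(j64000 + 123) = arctan(64000/123) = 89.89°
∠(j64000 + 1.1) = arctan(64000/1.1) = 90.00°
∠(j64000 + 79) = arctan(64000/79) = 89.93°
∠(j64000 + 5000) = arctan(64000/5000) = 85.53°
∠G(j64000) = 89.89° − (90.00° + 89.93° + 85.53°) = -175.57°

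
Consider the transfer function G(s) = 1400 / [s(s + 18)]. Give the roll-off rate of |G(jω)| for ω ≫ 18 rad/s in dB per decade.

-40 dB/decade

With 0 zeros and 2 poles, the high-frequency asymptotic slope is 20 × (0 − 2) = -40 dB/decade.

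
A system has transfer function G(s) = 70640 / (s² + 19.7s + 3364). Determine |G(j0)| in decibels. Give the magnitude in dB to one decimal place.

26.4 dB

G(0) = 70640 / 3364 = 20.999
20 log₁₀(20.999) = 26.44 dB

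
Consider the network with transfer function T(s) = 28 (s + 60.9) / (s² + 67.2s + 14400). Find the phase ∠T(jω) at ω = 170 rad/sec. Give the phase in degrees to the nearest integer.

-71 deg

∠(j170 + 60.9) = arctan(170/60.9) = 70.29°
∠[(j170)² + 67.2(j170) + 14400] = ∠[-14500 + j11424] = 141.77°
∠T(j170) = 70.29° − 141.77° = -71.48°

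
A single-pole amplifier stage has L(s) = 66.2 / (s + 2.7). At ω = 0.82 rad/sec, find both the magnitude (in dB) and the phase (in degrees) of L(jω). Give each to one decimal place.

|L| = 27.4 dB, ∠L = -16.9 deg

|j0.82 + 2.7| = √(0.82² + 2.7²) = 2.822
|L(j0.82)| = 66.2 / 2.822 = 23.46
20 log₁₀(23.46) = 27.41 dB
∠(j0.82 + 2.7) = arctan(0.82/2.7) = 16.89°
∠L(j0.82) = −16.89° = -16.89°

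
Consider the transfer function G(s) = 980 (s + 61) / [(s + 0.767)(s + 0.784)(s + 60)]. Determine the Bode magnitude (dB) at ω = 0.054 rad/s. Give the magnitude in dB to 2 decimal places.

|j0.054 + 61| = √(0.054² + 61²) = 61
|j0.054 + 0.767| = √(0.054² + 0.767²) = 0.7689
|j0.054 + 0.784| = √(0.054² + 0.784²) = 0.7859
|j0.054 + 60| = √(0.054² + 60²) = 60
|G(j0.054)| = 980 × 61 / (0.7689 × 0.7859 × 60) = 1648.9
20 log₁₀(1648.9) = 64.344 dB

64.34 dB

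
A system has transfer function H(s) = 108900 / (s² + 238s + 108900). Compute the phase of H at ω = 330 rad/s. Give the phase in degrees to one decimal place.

∠[(j330)² + 238(j330) + 108900] = ∠[0 + j78540] = 90.00°
∠H(j330) = −90.00° = -90.00°

-90.0°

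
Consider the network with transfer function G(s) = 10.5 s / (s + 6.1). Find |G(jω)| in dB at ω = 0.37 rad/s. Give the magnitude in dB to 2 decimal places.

-3.93 dB

|j0.37| = 0.37
|j0.37 + 6.1| = √(0.37² + 6.1²) = 6.111
|G(j0.37)| = 10.5 × 0.37 / 6.111 = 0.63572
20 log₁₀(0.63572) = -3.935 dB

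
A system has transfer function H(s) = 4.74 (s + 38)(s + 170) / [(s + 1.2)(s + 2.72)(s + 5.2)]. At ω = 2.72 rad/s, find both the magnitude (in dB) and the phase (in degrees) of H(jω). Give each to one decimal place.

|H| = 53.2 dB, ∠H = -133.8°

|j2.72 + 38| = √(2.72² + 38²) = 38.1
|j2.72 + 170| = √(2.72² + 170²) = 170
|j2.72 + 1.2| = √(2.72² + 1.2²) = 2.973
|j2.72 + 2.72| = √(2.72² + 2.72²) = 3.847
|j2.72 + 5.2| = √(2.72² + 5.2²) = 5.868
|H(j2.72)| = 4.74 × 38.1 × 170 / (2.973 × 3.847 × 5.868) = 457.49
20 log₁₀(457.49) = 53.21 dB
∠(j2.72 + 38) = arctan(2.72/38) = 4.09°
∠(j2.72 + 170) = arctan(2.72/170) = 0.92°
∠(j2.72 + 1.2) = arctan(2.72/1.2) = 66.19°
∠(j2.72 + 2.72) = arctan(2.72/2.72) = 45.00°
∠(j2.72 + 5.2) = arctan(2.72/5.2) = 27.61°
∠H(j2.72) = 4.09° + 0.92° − (66.19° + 45.00° + 27.61°) = -133.80°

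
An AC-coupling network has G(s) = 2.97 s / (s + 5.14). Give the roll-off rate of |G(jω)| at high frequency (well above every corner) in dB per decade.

0 dB/decade

With 1 zero and 1 pole, the high-frequency asymptotic slope is 20 × (1 − 1) = 0 dB/decade.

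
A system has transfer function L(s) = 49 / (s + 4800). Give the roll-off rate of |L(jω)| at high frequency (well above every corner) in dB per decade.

-20 dB/decade

With 0 zeros and 1 pole, the high-frequency asymptotic slope is 20 × (0 − 1) = -20 dB/decade.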